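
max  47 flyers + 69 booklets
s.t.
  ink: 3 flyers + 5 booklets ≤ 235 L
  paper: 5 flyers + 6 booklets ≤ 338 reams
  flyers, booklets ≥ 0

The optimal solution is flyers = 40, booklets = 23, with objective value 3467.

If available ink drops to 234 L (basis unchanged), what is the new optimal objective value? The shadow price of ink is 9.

Δb = -1, so new z* = 3467 + (9)·(-1) = 3467 − 9 = 3458.

3458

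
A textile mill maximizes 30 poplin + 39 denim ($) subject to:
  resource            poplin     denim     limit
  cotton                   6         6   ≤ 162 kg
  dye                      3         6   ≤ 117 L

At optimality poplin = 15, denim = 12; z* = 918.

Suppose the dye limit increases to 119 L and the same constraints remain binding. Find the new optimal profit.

At the optimum: cotton uses 162 of 162 (binding); dye uses 117 of 117 (binding).
The binding rows give the dual system: 6·y_cotton + 3·y_dye = 30 and 6·y_cotton + 6·y_dye = 39.
This yields shadow prices y_cotton = 3.5, y_dye = 3.
Δz = y_dye·Δb = 3 × (2) = 6, so new z* = 918 + 6 = 924.

924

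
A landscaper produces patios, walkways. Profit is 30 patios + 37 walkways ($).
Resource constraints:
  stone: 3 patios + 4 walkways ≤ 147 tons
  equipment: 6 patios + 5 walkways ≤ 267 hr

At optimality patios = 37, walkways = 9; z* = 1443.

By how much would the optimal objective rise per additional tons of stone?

Both stone and equipment are binding at x*.
From A_Bᵀ y = c: 3·y_stone + 6·y_equipment = 30; 4·y_stone + 5·y_equipment = 37.
This yields shadow prices y_stone = 8, y_equipment = 1.
Shadow price of stone = 8.

8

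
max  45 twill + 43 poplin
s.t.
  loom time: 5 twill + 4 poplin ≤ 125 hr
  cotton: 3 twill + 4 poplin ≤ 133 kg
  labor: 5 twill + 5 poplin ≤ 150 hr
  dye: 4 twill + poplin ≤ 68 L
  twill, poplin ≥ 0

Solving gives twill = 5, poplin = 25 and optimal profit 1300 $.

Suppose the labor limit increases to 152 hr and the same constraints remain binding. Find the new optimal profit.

Check each constraint at x*: loom time 125/125 (tight); cotton 115/133 (slack 18); labor 150/150 (tight); dye 45/68 (slack 23).
Slack constraints have shadow price 0 (complementary slackness).
The binding rows give the dual system: 5·y_loom time + 5·y_labor = 45 and 4·y_loom time + 5·y_labor = 43.
→ y_loom time = 2 and y_labor = 7.
Δz = y_labor·Δb = 7 × (2) = 14, so new z* = 1300 + 14 = 1314.

1314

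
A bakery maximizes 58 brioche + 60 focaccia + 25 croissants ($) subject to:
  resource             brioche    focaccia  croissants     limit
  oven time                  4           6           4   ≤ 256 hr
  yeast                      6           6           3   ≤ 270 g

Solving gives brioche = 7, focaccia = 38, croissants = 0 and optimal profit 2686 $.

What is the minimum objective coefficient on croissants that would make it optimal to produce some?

Check each constraint at x*: oven time 256/256 (tight); yeast 270/270 (tight).
The binding rows give the dual system: 4·y_oven time + 6·y_yeast = 58 and 6·y_oven time + 6·y_yeast = 60.
→ y_oven time = 1 and y_yeast = 9.
croissants enters the basis when its profit ≥ yᵀa₃ = 1·4 + 9·3 = 31.

31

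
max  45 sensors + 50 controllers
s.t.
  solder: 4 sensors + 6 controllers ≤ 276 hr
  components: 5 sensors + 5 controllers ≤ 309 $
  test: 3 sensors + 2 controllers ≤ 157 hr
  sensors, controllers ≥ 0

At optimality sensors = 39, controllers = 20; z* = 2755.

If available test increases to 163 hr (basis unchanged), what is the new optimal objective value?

Check each constraint at x*: solder 276/276 (tight); components 295/309 (slack 14); test 157/157 (tight).
Since components is not tight, its dual is 0.
The binding rows give the dual system: 4·y_solder + 3·y_test = 45 and 6·y_solder + 2·y_test = 50.
This yields shadow prices y_solder = 6, y_test = 7.
Δz = y_test·Δb = 7 × (6) = 42, so new z* = 2755 + 42 = 2797.

2797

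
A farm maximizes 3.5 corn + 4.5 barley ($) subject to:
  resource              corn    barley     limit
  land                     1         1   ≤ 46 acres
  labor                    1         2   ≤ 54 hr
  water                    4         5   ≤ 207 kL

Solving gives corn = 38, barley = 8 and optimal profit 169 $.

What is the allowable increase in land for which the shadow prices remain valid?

5

Binding constraints: land, labor. The basis is B = [[1,1],[1,2]] with det 1.
Per unit increase in land, x* moves by d = (2, -1).
The basis stays optimal until water becomes binding; allowable increase = 5 acres.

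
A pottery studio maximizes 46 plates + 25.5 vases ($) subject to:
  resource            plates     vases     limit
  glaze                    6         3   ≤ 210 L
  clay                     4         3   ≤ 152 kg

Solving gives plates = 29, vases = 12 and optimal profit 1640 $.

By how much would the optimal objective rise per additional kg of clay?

2.5

Both glaze and clay are binding at x*.
Dual feasibility on the basic columns requires 6·y_glaze + 4·y_clay = 46, 3·y_glaze + 3·y_clay = 25.5.
This yields shadow prices y_glaze = 6, y_clay = 2.5.
Shadow price of clay = 2.5.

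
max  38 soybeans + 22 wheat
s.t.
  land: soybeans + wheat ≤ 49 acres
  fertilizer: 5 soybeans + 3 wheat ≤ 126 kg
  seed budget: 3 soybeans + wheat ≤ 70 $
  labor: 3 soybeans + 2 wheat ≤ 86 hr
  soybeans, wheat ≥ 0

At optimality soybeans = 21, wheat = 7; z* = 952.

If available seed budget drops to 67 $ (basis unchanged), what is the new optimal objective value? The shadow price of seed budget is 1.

949

Δb = -3, so new z* = 952 + (1)·(-3) = 952 − 3 = 949.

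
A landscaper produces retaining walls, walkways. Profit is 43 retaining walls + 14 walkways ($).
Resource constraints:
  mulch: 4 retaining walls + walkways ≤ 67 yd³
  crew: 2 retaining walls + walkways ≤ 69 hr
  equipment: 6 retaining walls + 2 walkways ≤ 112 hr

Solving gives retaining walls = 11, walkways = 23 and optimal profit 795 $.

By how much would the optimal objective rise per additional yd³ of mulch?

1

Binding: mulch and equipment. Non-binding: crew (24 unused).
Since crew is not tight, its dual is 0.
From A_Bᵀ y = c: 4·y_mulch + 6·y_equipment = 43; 1·y_mulch + 2·y_equipment = 14.
Solving: y_mulch = 1, y_equipment = 6.5.
Shadow price of mulch = 1.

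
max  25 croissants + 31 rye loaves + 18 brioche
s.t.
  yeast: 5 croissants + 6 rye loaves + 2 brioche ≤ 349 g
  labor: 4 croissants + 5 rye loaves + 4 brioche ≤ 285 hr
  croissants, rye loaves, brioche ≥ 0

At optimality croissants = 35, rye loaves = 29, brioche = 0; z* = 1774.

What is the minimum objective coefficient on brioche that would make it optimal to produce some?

Both yeast and labor are binding at x*.
The binding rows give the dual system: 5·y_yeast + 4·y_labor = 25 and 6·y_yeast + 5·y_labor = 31.
This yields shadow prices y_yeast = 1, y_labor = 5.
brioche enters the basis when its profit ≥ yᵀa₃ = 1·2 + 5·4 = 22.

22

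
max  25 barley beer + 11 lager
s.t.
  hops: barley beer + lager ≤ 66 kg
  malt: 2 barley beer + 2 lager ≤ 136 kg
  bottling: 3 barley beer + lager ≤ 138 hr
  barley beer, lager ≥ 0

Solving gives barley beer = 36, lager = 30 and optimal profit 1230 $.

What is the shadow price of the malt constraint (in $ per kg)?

At the optimum: hops uses 66 of 66 (binding); malt uses 132 of 136 (slack = 4); bottling uses 138 of 138 (binding).
Since malt is not tight, its dual is 0.
Dual feasibility on the basic columns requires 1·y_hops + 3·y_bottling = 25, 1·y_hops + 1·y_bottling = 11.
Solving: y_hops = 4, y_bottling = 7.
Shadow price of malt = 0.

0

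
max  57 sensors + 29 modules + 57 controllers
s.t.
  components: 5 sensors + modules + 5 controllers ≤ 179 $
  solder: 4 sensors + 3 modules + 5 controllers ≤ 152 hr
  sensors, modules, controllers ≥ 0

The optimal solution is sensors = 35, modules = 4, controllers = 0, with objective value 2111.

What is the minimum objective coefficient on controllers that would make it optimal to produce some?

At the optimum: components uses 179 of 179 (binding); solder uses 152 of 152 (binding).
From A_Bᵀ y = c: 5·y_components + 4·y_solder = 57; 1·y_components + 3·y_solder = 29.
→ y_components = 5 and y_solder = 8.
controllers enters the basis when its profit ≥ yᵀa₃ = 5·5 + 8·5 = 65.

65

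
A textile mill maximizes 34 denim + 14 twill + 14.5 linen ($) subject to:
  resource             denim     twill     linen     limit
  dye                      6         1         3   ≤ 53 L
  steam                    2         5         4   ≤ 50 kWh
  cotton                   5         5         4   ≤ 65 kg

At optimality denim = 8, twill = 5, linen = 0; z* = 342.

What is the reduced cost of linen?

Binding: dye and cotton. Non-binding: steam (9 unused).
By complementary slackness, y = 0 for the non-binding constraint.
The binding rows give the dual system: 6·y_dye + 5·y_cotton = 34 and 1·y_dye + 5·y_cotton = 14.
This yields shadow prices y_dye = 4, y_cotton = 2.
Reduced cost of linen: c₃ − yᵀa₃ = 14.5 − (4·3 + 2·4) = 14.5 − 20 = -5.5.

-5.5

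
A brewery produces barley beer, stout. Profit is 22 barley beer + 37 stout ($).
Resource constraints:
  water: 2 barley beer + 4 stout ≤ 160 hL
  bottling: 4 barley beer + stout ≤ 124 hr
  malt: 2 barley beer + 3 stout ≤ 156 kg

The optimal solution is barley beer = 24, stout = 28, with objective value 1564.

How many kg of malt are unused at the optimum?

24

malt used = 2·24 + 3·28 = 132; slack = 156 − 132 = 24.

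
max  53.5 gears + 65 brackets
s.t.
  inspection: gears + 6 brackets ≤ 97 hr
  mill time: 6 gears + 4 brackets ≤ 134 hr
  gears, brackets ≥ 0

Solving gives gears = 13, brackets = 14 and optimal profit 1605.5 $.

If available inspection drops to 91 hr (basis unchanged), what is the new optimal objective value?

At the optimum: inspection uses 97 of 97 (binding); mill time uses 134 of 134 (binding).
The binding rows give the dual system: 1·y_inspection + 6·y_mill time = 53.5 and 6·y_inspection + 4·y_mill time = 65.
→ y_inspection = 5.5 and y_mill time = 8.
Δz = y_inspection·Δb = 5.5 × (-6) = -33, so new z* = 1605.5 − 33 = 1572.5.

1572.5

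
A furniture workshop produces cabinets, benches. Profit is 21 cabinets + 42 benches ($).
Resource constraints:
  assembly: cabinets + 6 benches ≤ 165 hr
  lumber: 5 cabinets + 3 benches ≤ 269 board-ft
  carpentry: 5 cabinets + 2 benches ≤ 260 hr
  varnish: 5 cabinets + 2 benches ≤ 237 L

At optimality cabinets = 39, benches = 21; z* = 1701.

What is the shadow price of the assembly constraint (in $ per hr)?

Binding: assembly and varnish. Non-binding: lumber (11 unused), carpentry (23 unused).
Slack constraints have shadow price 0 (complementary slackness).
From A_Bᵀ y = c: 1·y_assembly + 5·y_varnish = 21; 6·y_assembly + 2·y_varnish = 42.
Solving: y_assembly = 6, y_varnish = 3.
Shadow price of assembly = 6.

6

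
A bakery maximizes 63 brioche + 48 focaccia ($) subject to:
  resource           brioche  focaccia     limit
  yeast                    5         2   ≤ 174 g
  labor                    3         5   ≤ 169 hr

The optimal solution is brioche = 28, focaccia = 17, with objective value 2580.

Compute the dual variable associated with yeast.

Check each constraint at x*: yeast 174/174 (tight); labor 169/169 (tight).
Dual feasibility on the basic columns requires 5·y_yeast + 3·y_labor = 63, 2·y_yeast + 5·y_labor = 48.
Solving: y_yeast = 9, y_labor = 6.
Shadow price of yeast = 9.

9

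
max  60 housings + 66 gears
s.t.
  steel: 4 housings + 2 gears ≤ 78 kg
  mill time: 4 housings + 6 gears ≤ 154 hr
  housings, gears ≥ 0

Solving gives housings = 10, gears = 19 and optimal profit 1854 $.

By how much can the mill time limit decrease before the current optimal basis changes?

76

Binding constraints: steel, mill time. The basis is B = [[4,2],[4,6]] with det 16.
Per unit decrease in mill time, x* moves by d = (0.125, -0.25).
The basis stays optimal until gears reaches 0; allowable decrease = 76 hr.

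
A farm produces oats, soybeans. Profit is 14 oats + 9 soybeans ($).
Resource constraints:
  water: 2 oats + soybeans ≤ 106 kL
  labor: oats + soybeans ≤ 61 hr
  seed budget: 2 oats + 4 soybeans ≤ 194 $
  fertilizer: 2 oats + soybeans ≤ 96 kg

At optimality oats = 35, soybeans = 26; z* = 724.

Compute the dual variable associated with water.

0

At the optimum: water uses 96 of 106 (slack = 10); labor uses 61 of 61 (binding); seed budget uses 174 of 194 (slack = 20); fertilizer uses 96 of 96 (binding).
By complementary slackness, y = 0 for the non-binding constraints.
Dual feasibility on the basic columns requires 1·y_labor + 2·y_fertilizer = 14, 1·y_labor + 1·y_fertilizer = 9.
Solving: y_labor = 4, y_fertilizer = 5.
Shadow price of water = 0.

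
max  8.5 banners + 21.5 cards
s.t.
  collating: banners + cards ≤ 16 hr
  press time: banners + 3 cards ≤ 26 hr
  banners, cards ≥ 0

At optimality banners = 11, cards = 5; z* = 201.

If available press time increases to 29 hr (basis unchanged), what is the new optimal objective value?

220.5

Check each constraint at x*: collating 16/16 (tight); press time 26/26 (tight).
From A_Bᵀ y = c: 1·y_collating + 1·y_press time = 8.5; 1·y_collating + 3·y_press time = 21.5.
Solving: y_collating = 2, y_press time = 6.5.
Δz = y_press time·Δb = 6.5 × (3) = 19.5, so new z* = 201 + 19.5 = 220.5.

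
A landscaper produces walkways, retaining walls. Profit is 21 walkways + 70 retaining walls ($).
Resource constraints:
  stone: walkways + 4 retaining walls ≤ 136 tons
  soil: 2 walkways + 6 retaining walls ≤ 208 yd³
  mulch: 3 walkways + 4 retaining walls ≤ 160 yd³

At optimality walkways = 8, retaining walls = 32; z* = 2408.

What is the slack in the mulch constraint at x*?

mulch used = 3·8 + 4·32 = 152; slack = 160 − 152 = 8.

8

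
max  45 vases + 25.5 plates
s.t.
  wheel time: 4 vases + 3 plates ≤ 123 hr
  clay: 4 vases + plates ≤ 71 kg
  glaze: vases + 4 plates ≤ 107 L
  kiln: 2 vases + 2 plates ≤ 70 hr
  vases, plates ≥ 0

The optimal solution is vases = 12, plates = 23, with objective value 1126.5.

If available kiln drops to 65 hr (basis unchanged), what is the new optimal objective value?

1079

Check each constraint at x*: wheel time 117/123 (slack 6); clay 71/71 (tight); glaze 104/107 (slack 3); kiln 70/70 (tight).
Since wheel time, glaze are not tight, their duals are 0.
From A_Bᵀ y = c: 4·y_clay + 2·y_kiln = 45; 1·y_clay + 2·y_kiln = 25.5.
→ y_clay = 6.5 and y_kiln = 9.5.
Δz = y_kiln·Δb = 9.5 × (-5) = -47.5, so new z* = 1126.5 − 47.5 = 1079.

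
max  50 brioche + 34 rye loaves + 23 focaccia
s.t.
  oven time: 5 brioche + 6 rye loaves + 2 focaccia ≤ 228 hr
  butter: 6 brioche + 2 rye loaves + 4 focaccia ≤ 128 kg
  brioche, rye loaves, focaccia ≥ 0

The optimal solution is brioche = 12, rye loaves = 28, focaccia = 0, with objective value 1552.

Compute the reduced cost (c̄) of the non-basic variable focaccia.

Both oven time and butter are binding at x*.
Dual feasibility on the basic columns requires 5·y_oven time + 6·y_butter = 50, 6·y_oven time + 2·y_butter = 34.
→ y_oven time = 4 and y_butter = 5.
Reduced cost of focaccia: c₃ − yᵀa₃ = 23 − (4·2 + 5·4) = 23 − 28 = -5.

-5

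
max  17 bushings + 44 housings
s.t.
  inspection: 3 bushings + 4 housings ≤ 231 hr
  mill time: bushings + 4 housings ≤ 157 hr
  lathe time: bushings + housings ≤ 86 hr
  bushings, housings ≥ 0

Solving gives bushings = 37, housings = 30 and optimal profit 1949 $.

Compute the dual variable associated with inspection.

At the optimum: inspection uses 231 of 231 (binding); mill time uses 157 of 157 (binding); lathe time uses 67 of 86 (slack = 19).
Slack constraints have shadow price 0 (complementary slackness).
Dual feasibility on the basic columns requires 3·y_inspection + 1·y_mill time = 17, 4·y_inspection + 4·y_mill time = 44.
→ y_inspection = 3 and y_mill time = 8.
Shadow price of inspection = 3.

3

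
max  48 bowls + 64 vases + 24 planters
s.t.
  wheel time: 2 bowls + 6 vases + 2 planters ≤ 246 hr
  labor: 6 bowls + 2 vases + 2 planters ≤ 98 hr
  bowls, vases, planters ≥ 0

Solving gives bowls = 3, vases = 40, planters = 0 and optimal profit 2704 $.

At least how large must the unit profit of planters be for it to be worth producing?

Check each constraint at x*: wheel time 246/246 (tight); labor 98/98 (tight).
From A_Bᵀ y = c: 2·y_wheel time + 6·y_labor = 48; 6·y_wheel time + 2·y_labor = 64.
Solving: y_wheel time = 9, y_labor = 5.
planters enters the basis when its profit ≥ yᵀa₃ = 9·2 + 5·2 = 28.

28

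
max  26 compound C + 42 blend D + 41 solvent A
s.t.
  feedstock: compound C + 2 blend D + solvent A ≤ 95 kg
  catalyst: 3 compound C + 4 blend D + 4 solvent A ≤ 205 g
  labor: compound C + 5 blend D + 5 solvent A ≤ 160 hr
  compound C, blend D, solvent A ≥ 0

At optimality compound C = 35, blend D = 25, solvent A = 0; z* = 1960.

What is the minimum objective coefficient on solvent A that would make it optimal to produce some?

Check each constraint at x*: feedstock 85/95 (slack 10); catalyst 205/205 (tight); labor 160/160 (tight).
Slack constraints have shadow price 0 (complementary slackness).
Dual feasibility on the basic columns requires 3·y_catalyst + 1·y_labor = 26, 4·y_catalyst + 5·y_labor = 42.
Solving: y_catalyst = 8, y_labor = 2.
solvent A enters the basis when its profit ≥ yᵀa₃ = 8·4 + 2·5 = 42.

42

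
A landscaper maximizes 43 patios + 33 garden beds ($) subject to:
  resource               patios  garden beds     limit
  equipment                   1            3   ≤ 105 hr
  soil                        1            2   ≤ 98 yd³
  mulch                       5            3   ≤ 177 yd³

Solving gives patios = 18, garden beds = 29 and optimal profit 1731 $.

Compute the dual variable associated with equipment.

3

At the optimum: equipment uses 105 of 105 (binding); soil uses 76 of 98 (slack = 22); mulch uses 177 of 177 (binding).
Slack constraints have shadow price 0 (complementary slackness).
From A_Bᵀ y = c: 1·y_equipment + 5·y_mulch = 43; 3·y_equipment + 3·y_mulch = 33.
Solving: y_equipment = 3, y_mulch = 8.
Shadow price of equipment = 3.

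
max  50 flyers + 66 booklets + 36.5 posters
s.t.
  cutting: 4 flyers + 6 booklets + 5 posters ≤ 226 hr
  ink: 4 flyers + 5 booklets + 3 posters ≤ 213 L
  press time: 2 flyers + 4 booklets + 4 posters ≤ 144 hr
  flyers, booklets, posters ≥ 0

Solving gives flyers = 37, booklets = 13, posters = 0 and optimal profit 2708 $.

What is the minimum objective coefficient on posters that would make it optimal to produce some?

44.5

At the optimum: cutting uses 226 of 226 (binding); ink uses 213 of 213 (binding); press time uses 126 of 144 (slack = 18).
By complementary slackness, y = 0 for the non-binding constraint.
From A_Bᵀ y = c: 4·y_cutting + 4·y_ink = 50; 6·y_cutting + 5·y_ink = 66.
→ y_cutting = 3.5 and y_ink = 9.
posters enters the basis when its profit ≥ yᵀa₃ = 3.5·5 + 9·3 = 44.5.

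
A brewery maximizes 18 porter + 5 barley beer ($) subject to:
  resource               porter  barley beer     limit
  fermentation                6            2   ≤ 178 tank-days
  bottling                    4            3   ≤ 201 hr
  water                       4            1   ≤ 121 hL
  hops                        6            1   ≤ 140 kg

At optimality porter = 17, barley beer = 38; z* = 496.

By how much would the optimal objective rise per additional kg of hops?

At the optimum: fermentation uses 178 of 178 (binding); bottling uses 182 of 201 (slack = 19); water uses 106 of 121 (slack = 15); hops uses 140 of 140 (binding).
Since bottling, water are not tight, their duals are 0.
Dual feasibility on the basic columns requires 6·y_fermentation + 6·y_hops = 18, 2·y_fermentation + 1·y_hops = 5.
This yields shadow prices y_fermentation = 2, y_hops = 1.
Shadow price of hops = 1.

1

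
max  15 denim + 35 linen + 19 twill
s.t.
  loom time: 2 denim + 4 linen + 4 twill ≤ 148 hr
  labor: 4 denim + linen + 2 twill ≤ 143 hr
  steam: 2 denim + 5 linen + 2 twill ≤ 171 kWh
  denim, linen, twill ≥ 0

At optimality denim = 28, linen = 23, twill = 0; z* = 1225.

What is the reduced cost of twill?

At the optimum: loom time uses 148 of 148 (binding); labor uses 135 of 143 (slack = 8); steam uses 171 of 171 (binding).
Slack constraints have shadow price 0 (complementary slackness).
From A_Bᵀ y = c: 2·y_loom time + 2·y_steam = 15; 4·y_loom time + 5·y_steam = 35.
→ y_loom time = 2.5 and y_steam = 5.
Reduced cost of twill: c₃ − yᵀa₃ = 19 − (2.5·4 + 5·2) = 19 − 20 = -1.

-1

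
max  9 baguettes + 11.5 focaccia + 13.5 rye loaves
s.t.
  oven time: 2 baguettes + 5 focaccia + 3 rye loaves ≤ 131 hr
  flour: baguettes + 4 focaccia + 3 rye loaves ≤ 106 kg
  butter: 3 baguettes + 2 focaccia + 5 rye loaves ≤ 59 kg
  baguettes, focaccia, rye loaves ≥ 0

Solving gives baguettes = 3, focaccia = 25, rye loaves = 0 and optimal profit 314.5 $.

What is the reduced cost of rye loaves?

-1

Check each constraint at x*: oven time 131/131 (tight); flour 103/106 (slack 3); butter 59/59 (tight).
By complementary slackness, y = 0 for the non-binding constraint.
Dual feasibility on the basic columns requires 2·y_oven time + 3·y_butter = 9, 5·y_oven time + 2·y_butter = 11.5.
Solving: y_oven time = 1.5, y_butter = 2.
Reduced cost of rye loaves: c₃ − yᵀa₃ = 13.5 − (1.5·3 + 2·5) = 13.5 − 14.5 = -1.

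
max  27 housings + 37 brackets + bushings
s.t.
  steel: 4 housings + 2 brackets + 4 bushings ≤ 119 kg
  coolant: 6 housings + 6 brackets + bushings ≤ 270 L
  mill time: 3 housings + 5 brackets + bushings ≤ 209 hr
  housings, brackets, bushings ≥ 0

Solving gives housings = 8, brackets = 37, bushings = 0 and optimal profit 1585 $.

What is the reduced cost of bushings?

Binding: coolant and mill time. Non-binding: steel (13 unused).
Slack constraints have shadow price 0 (complementary slackness).
From A_Bᵀ y = c: 6·y_coolant + 3·y_mill time = 27; 6·y_coolant + 5·y_mill time = 37.
Solving: y_coolant = 2, y_mill time = 5.
Reduced cost of bushings: c₃ − yᵀa₃ = 1 − (2·1 + 5·1) = 1 − 7 = -6.

-6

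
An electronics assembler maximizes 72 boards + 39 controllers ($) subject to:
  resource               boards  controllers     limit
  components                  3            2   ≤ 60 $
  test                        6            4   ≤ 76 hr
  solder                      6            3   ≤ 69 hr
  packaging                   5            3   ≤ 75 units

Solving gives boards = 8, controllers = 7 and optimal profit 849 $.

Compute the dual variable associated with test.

Check each constraint at x*: components 38/60 (slack 22); test 76/76 (tight); solder 69/69 (tight); packaging 61/75 (slack 14).
By complementary slackness, y = 0 for the non-binding constraints.
Dual feasibility on the basic columns requires 6·y_test + 6·y_solder = 72, 4·y_test + 3·y_solder = 39.
→ y_test = 3 and y_solder = 9.
Shadow price of test = 3.

3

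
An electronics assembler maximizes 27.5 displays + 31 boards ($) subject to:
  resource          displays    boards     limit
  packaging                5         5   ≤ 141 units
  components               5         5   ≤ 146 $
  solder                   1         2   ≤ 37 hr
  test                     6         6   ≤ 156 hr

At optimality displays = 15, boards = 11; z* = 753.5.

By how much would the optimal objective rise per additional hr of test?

At the optimum: packaging uses 130 of 141 (slack = 11); components uses 130 of 146 (slack = 16); solder uses 37 of 37 (binding); test uses 156 of 156 (binding).
Slack constraints have shadow price 0 (complementary slackness).
From A_Bᵀ y = c: 1·y_solder + 6·y_test = 27.5; 2·y_solder + 6·y_test = 31.
→ y_solder = 3.5 and y_test = 4.
Shadow price of test = 4.

4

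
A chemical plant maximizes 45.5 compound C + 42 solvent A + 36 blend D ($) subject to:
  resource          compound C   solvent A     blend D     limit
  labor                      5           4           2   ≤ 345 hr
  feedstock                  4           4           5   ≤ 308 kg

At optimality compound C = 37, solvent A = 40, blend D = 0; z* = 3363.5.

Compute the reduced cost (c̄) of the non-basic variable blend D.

-6

At the optimum: labor uses 345 of 345 (binding); feedstock uses 308 of 308 (binding).
The binding rows give the dual system: 5·y_labor + 4·y_feedstock = 45.5 and 4·y_labor + 4·y_feedstock = 42.
This yields shadow prices y_labor = 3.5, y_feedstock = 7.
Reduced cost of blend D: c₃ − yᵀa₃ = 36 − (3.5·2 + 7·5) = 36 − 42 = -6.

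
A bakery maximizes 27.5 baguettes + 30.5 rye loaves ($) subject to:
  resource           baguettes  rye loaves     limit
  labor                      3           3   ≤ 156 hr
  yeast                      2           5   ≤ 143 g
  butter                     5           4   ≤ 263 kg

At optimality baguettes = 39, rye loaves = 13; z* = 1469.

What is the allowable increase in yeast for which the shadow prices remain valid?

Binding constraints: labor, yeast. The basis is B = [[3,3],[2,5]] with det 9.
Per unit increase in yeast, x* moves by d = (-0.3333, 0.3333).
The basis stays optimal until baguettes reaches 0; allowable increase = 117 g.

117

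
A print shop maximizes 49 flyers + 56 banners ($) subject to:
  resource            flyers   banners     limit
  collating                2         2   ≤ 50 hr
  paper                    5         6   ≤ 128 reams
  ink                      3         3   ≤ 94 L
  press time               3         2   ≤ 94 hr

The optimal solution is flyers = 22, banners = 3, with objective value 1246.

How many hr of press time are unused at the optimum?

press time used = 3·22 + 2·3 = 72; slack = 94 − 72 = 22.

22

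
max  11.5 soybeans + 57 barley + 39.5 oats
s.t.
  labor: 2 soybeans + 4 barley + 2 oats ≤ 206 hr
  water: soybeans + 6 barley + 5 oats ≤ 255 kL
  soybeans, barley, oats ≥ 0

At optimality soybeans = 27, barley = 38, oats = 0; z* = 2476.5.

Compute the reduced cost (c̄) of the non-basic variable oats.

-6

At the optimum: labor uses 206 of 206 (binding); water uses 255 of 255 (binding).
Dual feasibility on the basic columns requires 2·y_labor + 1·y_water = 11.5, 4·y_labor + 6·y_water = 57.
→ y_labor = 1.5 and y_water = 8.5.
Reduced cost of oats: c₃ − yᵀa₃ = 39.5 − (1.5·2 + 8.5·5) = 39.5 − 45.5 = -6.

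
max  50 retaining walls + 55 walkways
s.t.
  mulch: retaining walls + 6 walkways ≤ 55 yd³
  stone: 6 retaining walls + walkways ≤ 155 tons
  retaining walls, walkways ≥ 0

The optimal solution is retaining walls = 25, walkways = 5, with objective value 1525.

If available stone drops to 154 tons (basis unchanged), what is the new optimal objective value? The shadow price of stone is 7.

1518

Δb = -1, so new z* = 1525 + (7)·(-1) = 1525 − 7 = 1518.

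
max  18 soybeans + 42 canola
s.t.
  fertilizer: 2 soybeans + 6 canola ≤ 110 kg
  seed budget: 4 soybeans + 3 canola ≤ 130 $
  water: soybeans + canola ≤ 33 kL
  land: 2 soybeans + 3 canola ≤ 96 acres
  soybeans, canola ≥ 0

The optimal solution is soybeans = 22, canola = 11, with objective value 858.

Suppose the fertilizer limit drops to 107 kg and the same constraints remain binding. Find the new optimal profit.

Binding: fertilizer and water. Non-binding: seed budget (9 unused), land (19 unused).
Slack constraints have shadow price 0 (complementary slackness).
The binding rows give the dual system: 2·y_fertilizer + 1·y_water = 18 and 6·y_fertilizer + 1·y_water = 42.
This yields shadow prices y_fertilizer = 6, y_water = 6.
Δz = y_fertilizer·Δb = 6 × (-3) = -18, so new z* = 858 − 18 = 840.

840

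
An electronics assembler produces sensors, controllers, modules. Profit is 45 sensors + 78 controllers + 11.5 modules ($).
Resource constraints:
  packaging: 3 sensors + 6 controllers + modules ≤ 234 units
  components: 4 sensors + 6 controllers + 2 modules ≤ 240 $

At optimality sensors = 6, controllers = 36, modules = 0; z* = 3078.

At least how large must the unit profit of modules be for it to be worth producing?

19

Both packaging and components are binding at x*.
From A_Bᵀ y = c: 3·y_packaging + 4·y_components = 45; 6·y_packaging + 6·y_components = 78.
This yields shadow prices y_packaging = 7, y_components = 6.
modules enters the basis when its profit ≥ yᵀa₃ = 7·1 + 6·2 = 19.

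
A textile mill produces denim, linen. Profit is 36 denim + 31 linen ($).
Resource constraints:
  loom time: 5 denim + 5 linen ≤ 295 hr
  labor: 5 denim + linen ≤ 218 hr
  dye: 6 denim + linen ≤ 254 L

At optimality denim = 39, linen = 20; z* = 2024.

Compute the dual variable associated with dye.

Binding: loom time and dye. Non-binding: labor (3 unused).
Since labor is not tight, its dual is 0.
Dual feasibility on the basic columns requires 5·y_loom time + 6·y_dye = 36, 5·y_loom time + 1·y_dye = 31.
→ y_loom time = 6 and y_dye = 1.
Shadow price of dye = 1.

1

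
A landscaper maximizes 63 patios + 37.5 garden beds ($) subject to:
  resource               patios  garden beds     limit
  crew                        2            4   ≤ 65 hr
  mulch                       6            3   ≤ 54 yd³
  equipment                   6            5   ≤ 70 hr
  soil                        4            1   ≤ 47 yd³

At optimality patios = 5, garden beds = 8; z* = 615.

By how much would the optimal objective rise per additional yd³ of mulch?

7.5

Binding: mulch and equipment. Non-binding: crew (23 unused), soil (19 unused).
By complementary slackness, y = 0 for the non-binding constraints.
Dual feasibility on the basic columns requires 6·y_mulch + 6·y_equipment = 63, 3·y_mulch + 5·y_equipment = 37.5.
Solving: y_mulch = 7.5, y_equipment = 3.
Shadow price of mulch = 7.5.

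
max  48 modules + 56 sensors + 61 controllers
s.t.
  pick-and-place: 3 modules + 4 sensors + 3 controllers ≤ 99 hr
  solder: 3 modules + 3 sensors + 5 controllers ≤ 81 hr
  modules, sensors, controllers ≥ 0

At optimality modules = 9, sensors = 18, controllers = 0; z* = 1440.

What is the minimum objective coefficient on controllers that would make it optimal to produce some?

Both pick-and-place and solder are binding at x*.
From A_Bᵀ y = c: 3·y_pick-and-place + 3·y_solder = 48; 4·y_pick-and-place + 3·y_solder = 56.
This yields shadow prices y_pick-and-place = 8, y_solder = 8.
controllers enters the basis when its profit ≥ yᵀa₃ = 8·3 + 8·5 = 64.

64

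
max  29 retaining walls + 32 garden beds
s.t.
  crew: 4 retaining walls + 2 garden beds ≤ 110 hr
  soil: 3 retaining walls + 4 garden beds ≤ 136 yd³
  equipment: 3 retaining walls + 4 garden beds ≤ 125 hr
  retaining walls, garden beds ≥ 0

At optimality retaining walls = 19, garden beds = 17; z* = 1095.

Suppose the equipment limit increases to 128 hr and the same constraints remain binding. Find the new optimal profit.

Check each constraint at x*: crew 110/110 (tight); soil 125/136 (slack 11); equipment 125/125 (tight).
By complementary slackness, y = 0 for the non-binding constraint.
From A_Bᵀ y = c: 4·y_crew + 3·y_equipment = 29; 2·y_crew + 4·y_equipment = 32.
This yields shadow prices y_crew = 2, y_equipment = 7.
Δz = y_equipment·Δb = 7 × (3) = 21, so new z* = 1095 + 21 = 1116.

1116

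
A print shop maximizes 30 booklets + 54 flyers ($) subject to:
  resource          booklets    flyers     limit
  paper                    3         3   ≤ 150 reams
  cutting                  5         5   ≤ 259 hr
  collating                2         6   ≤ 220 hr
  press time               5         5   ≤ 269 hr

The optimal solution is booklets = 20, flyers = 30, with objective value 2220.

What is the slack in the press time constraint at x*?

19

press time used = 5·20 + 5·30 = 250; slack = 269 − 250 = 19.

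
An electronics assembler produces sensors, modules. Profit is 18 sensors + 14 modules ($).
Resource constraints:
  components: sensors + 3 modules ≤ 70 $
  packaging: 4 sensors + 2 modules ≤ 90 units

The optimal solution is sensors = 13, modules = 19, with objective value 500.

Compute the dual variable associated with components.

2

At the optimum: components uses 70 of 70 (binding); packaging uses 90 of 90 (binding).
The binding rows give the dual system: 1·y_components + 4·y_packaging = 18 and 3·y_components + 2·y_packaging = 14.
Solving: y_components = 2, y_packaging = 4.
Shadow price of components = 2.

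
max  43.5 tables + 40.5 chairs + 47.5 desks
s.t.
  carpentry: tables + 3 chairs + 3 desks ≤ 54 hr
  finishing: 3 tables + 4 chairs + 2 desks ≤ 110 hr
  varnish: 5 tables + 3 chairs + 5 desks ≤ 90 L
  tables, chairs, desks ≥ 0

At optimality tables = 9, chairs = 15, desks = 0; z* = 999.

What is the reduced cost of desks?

Binding: carpentry and varnish. Non-binding: finishing (23 unused).
Slack constraints have shadow price 0 (complementary slackness).
From A_Bᵀ y = c: 1·y_carpentry + 5·y_varnish = 43.5; 3·y_carpentry + 3·y_varnish = 40.5.
This yields shadow prices y_carpentry = 6, y_varnish = 7.5.
Reduced cost of desks: c₃ − yᵀa₃ = 47.5 − (6·3 + 7.5·5) = 47.5 − 55.5 = -8.

-8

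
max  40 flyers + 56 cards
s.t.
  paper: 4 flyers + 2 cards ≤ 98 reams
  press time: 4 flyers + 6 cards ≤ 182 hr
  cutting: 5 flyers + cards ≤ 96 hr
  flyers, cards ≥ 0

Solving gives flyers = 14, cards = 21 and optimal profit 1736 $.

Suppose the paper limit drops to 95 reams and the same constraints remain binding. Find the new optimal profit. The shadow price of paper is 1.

Δb = -3, so new z* = 1736 + (1)·(-3) = 1736 − 3 = 1733.

1733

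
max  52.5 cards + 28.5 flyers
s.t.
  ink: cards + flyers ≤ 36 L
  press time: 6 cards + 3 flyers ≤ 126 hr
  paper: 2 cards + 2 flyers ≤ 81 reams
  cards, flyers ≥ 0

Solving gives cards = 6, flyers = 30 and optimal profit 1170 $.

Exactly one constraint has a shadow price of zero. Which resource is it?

ink: 36/36 (binding)
press time: 126/126 (binding)
paper: 72/81 (slack 9)
By complementary slackness, a constraint with positive slack has shadow price 0 → paper.

paper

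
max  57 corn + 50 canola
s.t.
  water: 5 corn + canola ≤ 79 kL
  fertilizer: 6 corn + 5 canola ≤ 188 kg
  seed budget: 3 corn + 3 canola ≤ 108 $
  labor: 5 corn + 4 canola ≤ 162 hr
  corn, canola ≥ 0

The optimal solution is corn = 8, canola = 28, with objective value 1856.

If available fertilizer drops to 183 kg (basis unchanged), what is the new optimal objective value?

Binding: fertilizer and seed budget. Non-binding: water (11 unused), labor (10 unused).
Since water, labor are not tight, their duals are 0.
From A_Bᵀ y = c: 6·y_fertilizer + 3·y_seed budget = 57; 5·y_fertilizer + 3·y_seed budget = 50.
Solving: y_fertilizer = 7, y_seed budget = 5.
Δz = y_fertilizer·Δb = 7 × (-5) = -35, so new z* = 1856 − 35 = 1821.

1821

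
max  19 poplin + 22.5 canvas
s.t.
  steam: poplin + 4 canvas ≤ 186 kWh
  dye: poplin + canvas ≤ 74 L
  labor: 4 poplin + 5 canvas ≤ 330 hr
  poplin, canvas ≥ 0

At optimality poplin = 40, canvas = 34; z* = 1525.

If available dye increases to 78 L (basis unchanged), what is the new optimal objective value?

1545

Check each constraint at x*: steam 176/186 (slack 10); dye 74/74 (tight); labor 330/330 (tight).
Since steam is not tight, its dual is 0.
From A_Bᵀ y = c: 1·y_dye + 4·y_labor = 19; 1·y_dye + 5·y_labor = 22.5.
Solving: y_dye = 5, y_labor = 3.5.
Δz = y_dye·Δb = 5 × (4) = 20, so new z* = 1525 + 20 = 1545.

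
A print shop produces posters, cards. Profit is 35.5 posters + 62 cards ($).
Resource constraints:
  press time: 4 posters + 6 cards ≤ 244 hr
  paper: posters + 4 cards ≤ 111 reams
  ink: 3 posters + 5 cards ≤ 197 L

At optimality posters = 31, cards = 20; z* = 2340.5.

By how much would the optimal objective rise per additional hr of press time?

At the optimum: press time uses 244 of 244 (binding); paper uses 111 of 111 (binding); ink uses 193 of 197 (slack = 4).
Slack constraints have shadow price 0 (complementary slackness).
From A_Bᵀ y = c: 4·y_press time + 1·y_paper = 35.5; 6·y_press time + 4·y_paper = 62.
Solving: y_press time = 8, y_paper = 3.5.
Shadow price of press time = 8.

8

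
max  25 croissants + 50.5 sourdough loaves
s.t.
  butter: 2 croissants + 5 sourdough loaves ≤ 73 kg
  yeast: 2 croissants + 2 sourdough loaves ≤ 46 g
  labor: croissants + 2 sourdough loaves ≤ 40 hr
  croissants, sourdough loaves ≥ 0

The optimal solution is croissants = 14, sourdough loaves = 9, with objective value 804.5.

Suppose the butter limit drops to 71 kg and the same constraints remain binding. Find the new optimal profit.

787.5

Check each constraint at x*: butter 73/73 (tight); yeast 46/46 (tight); labor 32/40 (slack 8).
Slack constraints have shadow price 0 (complementary slackness).
From A_Bᵀ y = c: 2·y_butter + 2·y_yeast = 25; 5·y_butter + 2·y_yeast = 50.5.
Solving: y_butter = 8.5, y_yeast = 4.
Δz = y_butter·Δb = 8.5 × (-2) = -17, so new z* = 804.5 − 17 = 787.5.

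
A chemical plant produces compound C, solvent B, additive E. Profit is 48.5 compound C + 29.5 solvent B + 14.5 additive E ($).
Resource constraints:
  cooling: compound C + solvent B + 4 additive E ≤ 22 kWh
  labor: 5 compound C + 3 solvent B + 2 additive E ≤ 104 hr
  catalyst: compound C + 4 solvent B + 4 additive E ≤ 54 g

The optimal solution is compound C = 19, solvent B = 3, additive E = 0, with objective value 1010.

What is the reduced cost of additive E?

-8.5

Check each constraint at x*: cooling 22/22 (tight); labor 104/104 (tight); catalyst 31/54 (slack 23).
By complementary slackness, y = 0 for the non-binding constraint.
The binding rows give the dual system: 1·y_cooling + 5·y_labor = 48.5 and 1·y_cooling + 3·y_labor = 29.5.
This yields shadow prices y_cooling = 1, y_labor = 9.5.
Reduced cost of additive E: c₃ − yᵀa₃ = 14.5 − (1·4 + 9.5·2) = 14.5 − 23 = -8.5.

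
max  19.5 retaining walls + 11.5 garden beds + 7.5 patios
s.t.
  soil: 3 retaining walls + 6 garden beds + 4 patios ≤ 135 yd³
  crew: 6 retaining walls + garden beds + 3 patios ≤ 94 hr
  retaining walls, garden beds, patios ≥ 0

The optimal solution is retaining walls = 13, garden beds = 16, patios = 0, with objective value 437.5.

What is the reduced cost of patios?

-6

At the optimum: soil uses 135 of 135 (binding); crew uses 94 of 94 (binding).
From A_Bᵀ y = c: 3·y_soil + 6·y_crew = 19.5; 6·y_soil + 1·y_crew = 11.5.
Solving: y_soil = 1.5, y_crew = 2.5.
Reduced cost of patios: c₃ − yᵀa₃ = 7.5 − (1.5·4 + 2.5·3) = 7.5 − 13.5 = -6.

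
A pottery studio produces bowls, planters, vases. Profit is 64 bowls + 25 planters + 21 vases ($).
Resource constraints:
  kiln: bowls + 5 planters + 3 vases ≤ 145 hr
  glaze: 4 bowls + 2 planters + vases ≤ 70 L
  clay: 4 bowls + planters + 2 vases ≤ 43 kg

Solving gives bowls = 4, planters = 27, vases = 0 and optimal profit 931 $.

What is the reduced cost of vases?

-2

Check each constraint at x*: kiln 139/145 (slack 6); glaze 70/70 (tight); clay 43/43 (tight).
Since kiln is not tight, its dual is 0.
Dual feasibility on the basic columns requires 4·y_glaze + 4·y_clay = 64, 2·y_glaze + 1·y_clay = 25.
Solving: y_glaze = 9, y_clay = 7.
Reduced cost of vases: c₃ − yᵀa₃ = 21 − (9·1 + 7·2) = 21 − 23 = -2.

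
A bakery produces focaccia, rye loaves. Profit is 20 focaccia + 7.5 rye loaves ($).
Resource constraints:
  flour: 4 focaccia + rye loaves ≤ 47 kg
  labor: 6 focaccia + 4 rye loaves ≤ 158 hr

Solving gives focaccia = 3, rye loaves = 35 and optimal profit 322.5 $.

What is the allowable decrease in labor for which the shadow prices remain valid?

87.5

Binding constraints: flour, labor. The basis is B = [[4,1],[6,4]] with det 10.
Per unit decrease in labor, x* moves by d = (0.1, -0.4).
The basis stays optimal until rye loaves reaches 0; allowable decrease = 87.5 hr.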